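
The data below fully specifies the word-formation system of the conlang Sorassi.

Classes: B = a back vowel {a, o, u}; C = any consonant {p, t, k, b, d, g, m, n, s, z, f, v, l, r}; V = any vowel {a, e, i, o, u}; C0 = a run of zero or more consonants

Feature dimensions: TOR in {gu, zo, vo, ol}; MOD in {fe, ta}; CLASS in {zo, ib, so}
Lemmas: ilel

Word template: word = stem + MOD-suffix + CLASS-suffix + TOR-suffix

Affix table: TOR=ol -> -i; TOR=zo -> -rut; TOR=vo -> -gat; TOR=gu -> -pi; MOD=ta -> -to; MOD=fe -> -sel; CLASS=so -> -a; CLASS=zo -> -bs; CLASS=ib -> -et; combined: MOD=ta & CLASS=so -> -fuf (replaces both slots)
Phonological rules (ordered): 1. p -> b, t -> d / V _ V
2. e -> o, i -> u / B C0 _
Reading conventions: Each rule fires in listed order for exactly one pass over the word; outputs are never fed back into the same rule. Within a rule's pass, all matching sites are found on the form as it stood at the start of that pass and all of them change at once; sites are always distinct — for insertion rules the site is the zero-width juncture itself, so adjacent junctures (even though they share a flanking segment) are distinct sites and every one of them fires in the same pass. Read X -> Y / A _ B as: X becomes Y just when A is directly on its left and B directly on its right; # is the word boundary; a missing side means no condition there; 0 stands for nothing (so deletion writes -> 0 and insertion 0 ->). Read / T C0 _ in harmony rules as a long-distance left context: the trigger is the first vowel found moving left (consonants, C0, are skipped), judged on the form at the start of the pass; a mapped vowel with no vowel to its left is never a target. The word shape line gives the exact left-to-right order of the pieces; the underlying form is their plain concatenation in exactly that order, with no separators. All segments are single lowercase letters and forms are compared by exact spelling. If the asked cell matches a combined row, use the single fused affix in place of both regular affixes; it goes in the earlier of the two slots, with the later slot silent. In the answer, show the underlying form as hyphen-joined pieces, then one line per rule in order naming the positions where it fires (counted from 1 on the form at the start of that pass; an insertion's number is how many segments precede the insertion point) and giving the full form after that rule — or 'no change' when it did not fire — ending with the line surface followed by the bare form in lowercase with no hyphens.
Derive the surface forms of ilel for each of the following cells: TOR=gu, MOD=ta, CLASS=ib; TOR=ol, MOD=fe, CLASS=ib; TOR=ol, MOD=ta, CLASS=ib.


cell TOR=gu, MOD=ta, CLASS=ib:
underlying: ilel-to-et-pi
1. p -> b, t -> d / V _ V: no change
2. e -> o, i -> u / B C0 _: fires at position(s) 7: ileltootpi
surface: ileltootpi

cell TOR=ol, MOD=fe, CLASS=ib:
underlying: ilel-sel-et-i
1. p -> b, t -> d / V _ V: fires at position(s) 9: ilelseledi
2. e -> o, i -> u / B C0 _: no change
surface: ilelseledi

cell TOR=ol, MOD=ta, CLASS=ib:
underlying: ilel-to-et-i
1. p -> b, t -> d / V _ V: fires at position(s) 8: ileltoedi
2. e -> o, i -> u / B C0 _: fires at position(s) 7: ileltoodi
surface: ileltoodi


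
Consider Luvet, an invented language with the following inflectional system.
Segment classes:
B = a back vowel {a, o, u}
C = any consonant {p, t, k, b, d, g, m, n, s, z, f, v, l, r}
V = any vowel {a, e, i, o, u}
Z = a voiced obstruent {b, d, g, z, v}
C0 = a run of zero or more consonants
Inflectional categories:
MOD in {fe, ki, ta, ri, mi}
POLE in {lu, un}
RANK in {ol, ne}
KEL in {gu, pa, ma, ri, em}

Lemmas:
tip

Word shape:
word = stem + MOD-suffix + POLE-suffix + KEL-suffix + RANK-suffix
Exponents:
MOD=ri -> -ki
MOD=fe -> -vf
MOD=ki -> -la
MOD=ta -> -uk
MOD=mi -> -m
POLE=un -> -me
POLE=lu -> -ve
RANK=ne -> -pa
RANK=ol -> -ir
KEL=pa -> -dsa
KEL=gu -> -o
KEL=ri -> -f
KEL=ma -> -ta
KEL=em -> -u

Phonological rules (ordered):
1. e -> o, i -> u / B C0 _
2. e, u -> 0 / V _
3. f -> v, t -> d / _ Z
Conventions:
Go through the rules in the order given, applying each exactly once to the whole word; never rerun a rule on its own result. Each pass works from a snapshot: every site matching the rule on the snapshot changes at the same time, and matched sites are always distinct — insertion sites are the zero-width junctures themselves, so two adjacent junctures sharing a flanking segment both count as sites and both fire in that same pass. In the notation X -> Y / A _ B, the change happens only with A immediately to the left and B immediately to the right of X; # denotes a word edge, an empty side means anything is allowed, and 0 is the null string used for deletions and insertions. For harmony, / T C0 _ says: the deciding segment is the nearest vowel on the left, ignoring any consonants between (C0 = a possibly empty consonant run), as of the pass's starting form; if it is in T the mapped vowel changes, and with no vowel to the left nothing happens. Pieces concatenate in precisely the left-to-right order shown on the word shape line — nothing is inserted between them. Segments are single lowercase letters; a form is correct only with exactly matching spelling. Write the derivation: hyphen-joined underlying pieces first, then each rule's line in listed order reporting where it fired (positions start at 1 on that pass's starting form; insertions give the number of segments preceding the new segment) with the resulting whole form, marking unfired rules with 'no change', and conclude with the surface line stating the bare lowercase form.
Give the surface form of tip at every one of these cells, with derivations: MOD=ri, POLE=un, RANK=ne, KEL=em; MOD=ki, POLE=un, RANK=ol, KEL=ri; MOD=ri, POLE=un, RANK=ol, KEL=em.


cell MOD=ri, POLE=un, RANK=ne, KEL=em:
underlying: tip-ki-me-u-pa
1. e -> o, i -> u / B C0 _: no change
2. e, u -> 0 / V _: fires at position(s) 8: tipkimepa
3. f -> v, t -> d / _ Z: no change
surface: tipkimepa

cell MOD=ki, POLE=un, RANK=ol, KEL=ri:
underlying: tip-la-me-f-ir
1. e -> o, i -> u / B C0 _: fires at position(s) 7: tiplamofir
2. e, u -> 0 / V _: no change
3. f -> v, t -> d / _ Z: no change
surface: tiplamofir

cell MOD=ri, POLE=un, RANK=ol, KEL=em:
underlying: tip-ki-me-u-ir
1. e -> o, i -> u / B C0 _: fires at position(s) 9: tipkimeuur
2. e, u -> 0 / V _: fires at position(s) 8, 9: tipkimer
3. f -> v, t -> d / _ Z: no change
surface: tipkimer


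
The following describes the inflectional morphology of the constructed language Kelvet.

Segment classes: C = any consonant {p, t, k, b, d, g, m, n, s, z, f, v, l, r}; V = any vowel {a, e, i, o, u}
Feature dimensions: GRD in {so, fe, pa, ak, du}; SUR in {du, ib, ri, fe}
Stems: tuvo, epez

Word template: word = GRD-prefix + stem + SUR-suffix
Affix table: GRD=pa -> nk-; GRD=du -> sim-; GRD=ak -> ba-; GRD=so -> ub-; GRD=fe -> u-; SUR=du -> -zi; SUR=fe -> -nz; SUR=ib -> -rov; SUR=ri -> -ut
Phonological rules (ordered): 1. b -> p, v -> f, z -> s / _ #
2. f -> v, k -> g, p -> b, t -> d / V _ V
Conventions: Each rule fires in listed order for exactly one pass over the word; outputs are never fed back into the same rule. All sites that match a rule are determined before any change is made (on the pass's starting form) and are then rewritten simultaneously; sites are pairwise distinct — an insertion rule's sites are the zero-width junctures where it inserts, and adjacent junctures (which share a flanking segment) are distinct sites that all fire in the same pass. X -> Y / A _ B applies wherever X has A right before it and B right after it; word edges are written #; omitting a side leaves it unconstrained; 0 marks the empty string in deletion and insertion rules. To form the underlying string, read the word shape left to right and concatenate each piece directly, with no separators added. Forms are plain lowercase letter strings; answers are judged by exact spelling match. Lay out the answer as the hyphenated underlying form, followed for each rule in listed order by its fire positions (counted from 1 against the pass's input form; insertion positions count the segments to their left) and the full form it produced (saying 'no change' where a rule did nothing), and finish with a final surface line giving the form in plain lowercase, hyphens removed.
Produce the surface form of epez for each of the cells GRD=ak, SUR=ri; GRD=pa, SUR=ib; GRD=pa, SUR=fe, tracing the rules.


cell GRD=ak, SUR=ri:
underlying: ba-epez-ut
1. b -> p, v -> f, z -> s / _ #: no change
2. f -> v, k -> g, p -> b, t -> d / V _ V: fires at position(s) 4: baebezut
surface: baebezut

cell GRD=pa, SUR=ib:
underlying: nk-epez-rov
1. b -> p, v -> f, z -> s / _ #: fires at position(s) 9: nkepezrof
2. f -> v, k -> g, p -> b, t -> d / V _ V: fires at position(s) 4: nkebezrof
surface: nkebezrof

cell GRD=pa, SUR=fe:
underlying: nk-epez-nz
1. b -> p, v -> f, z -> s / _ #: fires at position(s) 8: nkepezns
2. f -> v, k -> g, p -> b, t -> d / V _ V: fires at position(s) 4: nkebezns
surface: nkebezns


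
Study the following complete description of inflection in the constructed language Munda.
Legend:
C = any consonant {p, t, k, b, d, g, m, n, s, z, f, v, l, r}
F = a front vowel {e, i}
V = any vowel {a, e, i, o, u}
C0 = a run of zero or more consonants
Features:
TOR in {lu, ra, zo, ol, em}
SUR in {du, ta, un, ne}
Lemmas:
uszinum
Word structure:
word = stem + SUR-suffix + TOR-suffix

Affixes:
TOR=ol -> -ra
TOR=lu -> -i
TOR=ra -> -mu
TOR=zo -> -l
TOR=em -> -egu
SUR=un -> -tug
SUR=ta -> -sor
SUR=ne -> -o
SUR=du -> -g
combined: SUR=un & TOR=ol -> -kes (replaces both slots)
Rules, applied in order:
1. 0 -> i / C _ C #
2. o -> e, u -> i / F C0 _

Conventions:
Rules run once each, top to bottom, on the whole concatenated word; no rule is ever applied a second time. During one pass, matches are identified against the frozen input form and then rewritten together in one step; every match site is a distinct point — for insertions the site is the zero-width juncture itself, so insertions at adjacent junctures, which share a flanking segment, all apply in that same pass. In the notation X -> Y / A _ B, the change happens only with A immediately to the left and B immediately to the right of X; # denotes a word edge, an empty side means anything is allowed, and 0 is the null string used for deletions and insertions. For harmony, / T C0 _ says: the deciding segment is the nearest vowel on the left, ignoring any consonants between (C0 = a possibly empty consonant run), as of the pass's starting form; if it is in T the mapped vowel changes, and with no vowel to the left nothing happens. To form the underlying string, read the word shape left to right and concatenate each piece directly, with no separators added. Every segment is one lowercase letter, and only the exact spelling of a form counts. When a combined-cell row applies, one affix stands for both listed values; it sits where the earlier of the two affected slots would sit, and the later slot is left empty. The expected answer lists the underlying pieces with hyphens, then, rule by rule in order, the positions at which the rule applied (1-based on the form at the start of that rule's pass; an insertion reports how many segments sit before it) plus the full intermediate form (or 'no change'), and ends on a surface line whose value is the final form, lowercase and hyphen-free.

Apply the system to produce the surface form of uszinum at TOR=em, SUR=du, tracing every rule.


underlying: uszinum-g-egu
1. 0 -> i / C _ C #: no change
2. o -> e, u -> i / F C0 _: fires at position(s) 6, 11: uszinimgegi
surface: uszinimgegi


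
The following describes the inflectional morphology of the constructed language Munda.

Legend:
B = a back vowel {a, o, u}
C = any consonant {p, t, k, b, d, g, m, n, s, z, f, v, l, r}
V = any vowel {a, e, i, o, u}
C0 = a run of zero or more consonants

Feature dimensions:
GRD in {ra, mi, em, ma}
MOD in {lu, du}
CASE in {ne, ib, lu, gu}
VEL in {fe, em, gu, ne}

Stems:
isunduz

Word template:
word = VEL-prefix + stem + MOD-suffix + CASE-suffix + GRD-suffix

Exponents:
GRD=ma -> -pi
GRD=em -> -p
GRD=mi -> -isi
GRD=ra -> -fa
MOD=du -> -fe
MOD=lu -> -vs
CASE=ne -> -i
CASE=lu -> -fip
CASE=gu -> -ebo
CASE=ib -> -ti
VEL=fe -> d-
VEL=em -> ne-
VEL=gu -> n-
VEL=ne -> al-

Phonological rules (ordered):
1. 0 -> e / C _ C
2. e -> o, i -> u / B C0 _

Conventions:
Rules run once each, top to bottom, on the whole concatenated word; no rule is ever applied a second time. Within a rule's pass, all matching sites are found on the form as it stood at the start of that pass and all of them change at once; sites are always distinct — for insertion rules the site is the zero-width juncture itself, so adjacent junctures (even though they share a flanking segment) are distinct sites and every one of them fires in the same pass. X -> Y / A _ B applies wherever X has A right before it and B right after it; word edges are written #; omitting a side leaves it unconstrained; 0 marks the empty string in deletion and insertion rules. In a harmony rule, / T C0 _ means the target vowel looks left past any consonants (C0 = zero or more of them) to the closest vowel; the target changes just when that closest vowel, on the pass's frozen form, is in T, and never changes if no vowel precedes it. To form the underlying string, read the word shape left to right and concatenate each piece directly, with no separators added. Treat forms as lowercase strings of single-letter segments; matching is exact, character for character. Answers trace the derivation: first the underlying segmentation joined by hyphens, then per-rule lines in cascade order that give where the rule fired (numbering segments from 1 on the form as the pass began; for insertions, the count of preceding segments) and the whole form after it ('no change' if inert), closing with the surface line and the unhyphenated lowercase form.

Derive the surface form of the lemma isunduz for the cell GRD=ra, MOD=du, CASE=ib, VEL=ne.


underlying: al-isunduz-fe-ti-fa
1. 0 -> e / C _ C: inserts after position(s) 6, 9: alisuneduzefetifa
2. e -> o, i -> u / B C0 _: fires at position(s) 3, 7, 11: alusunoduzofetifa
surface: alusunoduzofetifa


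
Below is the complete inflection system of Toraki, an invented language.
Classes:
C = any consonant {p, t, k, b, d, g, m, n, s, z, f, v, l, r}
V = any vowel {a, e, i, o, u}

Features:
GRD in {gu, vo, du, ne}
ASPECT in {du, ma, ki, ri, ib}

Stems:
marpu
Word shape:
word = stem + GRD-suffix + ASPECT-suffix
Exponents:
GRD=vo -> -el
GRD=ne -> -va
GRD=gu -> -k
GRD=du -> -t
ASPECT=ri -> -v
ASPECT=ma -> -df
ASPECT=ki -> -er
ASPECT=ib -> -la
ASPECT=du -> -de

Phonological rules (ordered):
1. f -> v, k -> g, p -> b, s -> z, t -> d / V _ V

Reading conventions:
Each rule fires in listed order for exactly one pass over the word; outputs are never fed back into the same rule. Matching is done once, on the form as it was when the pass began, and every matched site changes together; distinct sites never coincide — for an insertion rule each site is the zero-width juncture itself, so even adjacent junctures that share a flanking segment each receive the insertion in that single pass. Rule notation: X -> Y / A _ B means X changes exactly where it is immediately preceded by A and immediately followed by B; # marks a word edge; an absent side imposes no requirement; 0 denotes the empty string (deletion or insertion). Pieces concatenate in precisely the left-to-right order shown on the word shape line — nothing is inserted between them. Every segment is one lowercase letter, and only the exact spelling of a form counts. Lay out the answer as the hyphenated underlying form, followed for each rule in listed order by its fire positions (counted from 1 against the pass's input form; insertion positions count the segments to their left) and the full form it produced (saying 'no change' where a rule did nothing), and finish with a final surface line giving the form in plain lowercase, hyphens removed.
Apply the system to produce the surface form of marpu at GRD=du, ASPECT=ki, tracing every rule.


underlying: marpu-t-er
1. f -> v, k -> g, p -> b, s -> z, t -> d / V _ V: fires at position(s) 6: marpuder
surface: marpuder


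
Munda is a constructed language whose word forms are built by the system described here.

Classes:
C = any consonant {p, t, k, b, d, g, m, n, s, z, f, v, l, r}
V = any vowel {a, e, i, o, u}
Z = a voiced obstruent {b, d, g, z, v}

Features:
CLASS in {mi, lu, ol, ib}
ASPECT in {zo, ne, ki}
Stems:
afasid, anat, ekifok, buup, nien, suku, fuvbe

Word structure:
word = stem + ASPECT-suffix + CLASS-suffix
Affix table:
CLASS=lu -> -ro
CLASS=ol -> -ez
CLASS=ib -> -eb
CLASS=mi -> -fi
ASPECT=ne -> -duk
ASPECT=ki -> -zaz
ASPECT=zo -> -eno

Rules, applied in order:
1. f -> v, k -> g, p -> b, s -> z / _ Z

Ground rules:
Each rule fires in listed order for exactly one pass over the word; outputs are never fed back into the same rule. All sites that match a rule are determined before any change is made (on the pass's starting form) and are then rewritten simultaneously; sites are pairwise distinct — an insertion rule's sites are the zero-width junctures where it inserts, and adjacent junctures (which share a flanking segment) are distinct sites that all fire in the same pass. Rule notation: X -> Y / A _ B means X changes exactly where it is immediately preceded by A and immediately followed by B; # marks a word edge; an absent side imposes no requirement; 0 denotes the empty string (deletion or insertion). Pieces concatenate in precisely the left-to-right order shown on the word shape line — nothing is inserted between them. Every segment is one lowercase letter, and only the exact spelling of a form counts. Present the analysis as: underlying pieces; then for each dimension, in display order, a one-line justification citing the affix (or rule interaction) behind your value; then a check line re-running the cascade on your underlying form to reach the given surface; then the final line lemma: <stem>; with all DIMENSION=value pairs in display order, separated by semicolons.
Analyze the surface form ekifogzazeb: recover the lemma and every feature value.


underlying: ekifok-zaz-eb
CLASS=ib - signalled by the affix -eb
ASPECT=ki - signalled by the affix -zaz
check: ekifokzazeb -> ekifogzazeb
lemma: ekifok; CLASS=ib; ASPECT=ki


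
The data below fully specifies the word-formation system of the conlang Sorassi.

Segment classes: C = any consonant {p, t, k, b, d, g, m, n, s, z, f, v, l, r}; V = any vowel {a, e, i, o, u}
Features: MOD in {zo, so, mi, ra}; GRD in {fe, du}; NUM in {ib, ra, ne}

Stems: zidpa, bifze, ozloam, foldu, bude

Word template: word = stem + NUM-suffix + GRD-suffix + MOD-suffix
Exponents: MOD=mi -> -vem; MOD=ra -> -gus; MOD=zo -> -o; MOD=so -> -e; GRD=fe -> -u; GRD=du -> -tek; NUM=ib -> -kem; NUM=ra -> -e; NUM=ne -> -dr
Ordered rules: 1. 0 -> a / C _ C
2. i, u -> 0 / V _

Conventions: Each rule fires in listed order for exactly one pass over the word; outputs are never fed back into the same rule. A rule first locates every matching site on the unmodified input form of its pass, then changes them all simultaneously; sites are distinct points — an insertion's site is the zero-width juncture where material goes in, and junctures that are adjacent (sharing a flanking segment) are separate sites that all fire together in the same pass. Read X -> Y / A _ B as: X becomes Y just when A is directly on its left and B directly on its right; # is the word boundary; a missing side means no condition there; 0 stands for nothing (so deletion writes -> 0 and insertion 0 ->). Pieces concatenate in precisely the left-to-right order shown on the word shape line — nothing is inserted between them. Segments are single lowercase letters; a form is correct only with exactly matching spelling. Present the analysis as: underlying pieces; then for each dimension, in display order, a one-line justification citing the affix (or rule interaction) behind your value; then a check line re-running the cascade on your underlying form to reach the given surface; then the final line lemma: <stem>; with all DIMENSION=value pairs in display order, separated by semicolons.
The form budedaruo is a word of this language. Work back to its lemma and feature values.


underlying: bude-dr-u-o
MOD=zo - signalled by the affix -o
GRD=fe - signalled by the affix -u
NUM=ne - signalled by the affix -dr
check: budedruo -> budedaruo -> budedaruo
lemma: bude; MOD=zo; GRD=fe; NUM=ne


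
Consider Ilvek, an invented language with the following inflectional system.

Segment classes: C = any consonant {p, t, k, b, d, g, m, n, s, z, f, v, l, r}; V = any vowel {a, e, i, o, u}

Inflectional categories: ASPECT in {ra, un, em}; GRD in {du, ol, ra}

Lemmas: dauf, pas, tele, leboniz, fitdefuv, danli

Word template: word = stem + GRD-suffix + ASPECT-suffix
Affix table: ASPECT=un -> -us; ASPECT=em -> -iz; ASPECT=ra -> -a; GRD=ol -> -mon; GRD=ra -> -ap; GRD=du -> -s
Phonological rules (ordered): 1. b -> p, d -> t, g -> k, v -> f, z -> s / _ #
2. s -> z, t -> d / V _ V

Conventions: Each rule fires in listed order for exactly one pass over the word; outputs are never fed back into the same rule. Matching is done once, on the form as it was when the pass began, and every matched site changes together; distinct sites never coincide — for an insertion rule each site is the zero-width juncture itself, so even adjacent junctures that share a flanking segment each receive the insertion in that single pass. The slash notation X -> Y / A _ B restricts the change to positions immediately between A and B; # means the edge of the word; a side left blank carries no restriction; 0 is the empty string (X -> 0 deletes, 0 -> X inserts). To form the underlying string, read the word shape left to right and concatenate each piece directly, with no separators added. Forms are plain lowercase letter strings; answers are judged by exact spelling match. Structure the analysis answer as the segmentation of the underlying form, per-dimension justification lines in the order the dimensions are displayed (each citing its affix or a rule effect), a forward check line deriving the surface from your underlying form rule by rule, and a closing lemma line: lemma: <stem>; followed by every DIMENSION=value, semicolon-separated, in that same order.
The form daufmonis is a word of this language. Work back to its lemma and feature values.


underlying: dauf-mon-iz
ASPECT=em - signalled by the affix -iz
GRD=ol - signalled by the affix -mon
check: daufmoniz -> daufmonis -> daufmonis
lemma: dauf; ASPECT=em; GRD=ol


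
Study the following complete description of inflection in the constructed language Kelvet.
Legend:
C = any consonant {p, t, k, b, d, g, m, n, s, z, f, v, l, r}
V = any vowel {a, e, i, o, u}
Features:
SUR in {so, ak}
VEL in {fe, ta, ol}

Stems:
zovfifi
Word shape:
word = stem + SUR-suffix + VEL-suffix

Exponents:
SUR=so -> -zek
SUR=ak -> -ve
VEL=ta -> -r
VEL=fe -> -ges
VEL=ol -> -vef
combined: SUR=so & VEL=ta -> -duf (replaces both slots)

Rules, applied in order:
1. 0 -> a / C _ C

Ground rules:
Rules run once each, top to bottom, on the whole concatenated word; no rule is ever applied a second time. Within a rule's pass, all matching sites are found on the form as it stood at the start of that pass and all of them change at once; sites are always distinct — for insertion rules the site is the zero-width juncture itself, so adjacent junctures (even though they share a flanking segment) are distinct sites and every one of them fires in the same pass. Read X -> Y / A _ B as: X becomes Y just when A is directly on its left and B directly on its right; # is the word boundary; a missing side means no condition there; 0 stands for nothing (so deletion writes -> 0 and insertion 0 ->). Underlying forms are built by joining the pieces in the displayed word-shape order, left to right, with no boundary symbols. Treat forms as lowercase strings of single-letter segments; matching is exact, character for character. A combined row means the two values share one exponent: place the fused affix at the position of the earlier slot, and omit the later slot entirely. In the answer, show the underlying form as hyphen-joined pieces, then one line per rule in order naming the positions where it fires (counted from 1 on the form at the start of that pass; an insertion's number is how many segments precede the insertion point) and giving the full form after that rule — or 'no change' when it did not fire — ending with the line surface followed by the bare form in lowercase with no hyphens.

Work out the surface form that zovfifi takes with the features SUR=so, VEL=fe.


underlying: zovfifi-zek-ges
1. 0 -> a / C _ C: inserts after position(s) 3, 10: zovafifizekages
surface: zovafifizekages


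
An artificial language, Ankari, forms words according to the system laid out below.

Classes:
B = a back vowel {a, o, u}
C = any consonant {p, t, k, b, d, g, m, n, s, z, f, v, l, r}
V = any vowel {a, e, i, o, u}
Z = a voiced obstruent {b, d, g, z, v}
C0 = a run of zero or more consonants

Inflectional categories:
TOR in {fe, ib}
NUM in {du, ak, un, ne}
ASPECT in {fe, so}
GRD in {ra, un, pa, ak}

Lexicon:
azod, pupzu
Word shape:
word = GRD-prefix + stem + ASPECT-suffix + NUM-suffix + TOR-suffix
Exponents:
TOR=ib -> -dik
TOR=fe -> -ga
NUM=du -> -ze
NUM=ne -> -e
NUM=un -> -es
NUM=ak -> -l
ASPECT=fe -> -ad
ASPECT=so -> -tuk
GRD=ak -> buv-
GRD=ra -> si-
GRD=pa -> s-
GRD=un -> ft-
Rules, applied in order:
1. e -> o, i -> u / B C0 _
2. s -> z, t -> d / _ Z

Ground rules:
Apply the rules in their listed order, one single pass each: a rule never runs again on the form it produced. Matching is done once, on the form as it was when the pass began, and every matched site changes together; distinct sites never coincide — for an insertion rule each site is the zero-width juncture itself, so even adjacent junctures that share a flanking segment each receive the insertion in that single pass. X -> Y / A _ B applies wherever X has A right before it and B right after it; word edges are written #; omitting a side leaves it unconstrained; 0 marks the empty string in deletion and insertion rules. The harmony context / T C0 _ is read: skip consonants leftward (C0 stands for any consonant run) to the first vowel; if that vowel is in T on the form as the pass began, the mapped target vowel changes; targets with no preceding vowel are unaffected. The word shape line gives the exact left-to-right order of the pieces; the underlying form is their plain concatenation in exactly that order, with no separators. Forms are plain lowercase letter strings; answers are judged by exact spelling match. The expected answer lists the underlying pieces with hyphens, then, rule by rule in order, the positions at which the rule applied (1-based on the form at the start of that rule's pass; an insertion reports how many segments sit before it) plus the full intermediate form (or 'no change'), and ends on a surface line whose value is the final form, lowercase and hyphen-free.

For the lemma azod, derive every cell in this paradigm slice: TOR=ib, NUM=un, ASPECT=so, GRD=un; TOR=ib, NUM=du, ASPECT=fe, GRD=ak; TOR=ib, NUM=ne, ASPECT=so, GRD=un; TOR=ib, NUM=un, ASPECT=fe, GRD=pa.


cell TOR=ib, NUM=un, ASPECT=so, GRD=un:
underlying: ft-azod-tuk-es-dik
1. e -> o, i -> u / B C0 _: fires at position(s) 10: ftazodtukosdik
2. s -> z, t -> d / _ Z: fires at position(s) 11: ftazodtukozdik
surface: ftazodtukozdik

cell TOR=ib, NUM=du, ASPECT=fe, GRD=ak:
underlying: buv-azod-ad-ze-dik
1. e -> o, i -> u / B C0 _: fires at position(s) 11: buvazodadzodik
2. s -> z, t -> d / _ Z: no change
surface: buvazodadzodik

cell TOR=ib, NUM=ne, ASPECT=so, GRD=un:
underlying: ft-azod-tuk-e-dik
1. e -> o, i -> u / B C0 _: fires at position(s) 10: ftazodtukodik
2. s -> z, t -> d / _ Z: no change
surface: ftazodtukodik

cell TOR=ib, NUM=un, ASPECT=fe, GRD=pa:
underlying: s-azod-ad-es-dik
1. e -> o, i -> u / B C0 _: fires at position(s) 8: sazodadosdik
2. s -> z, t -> d / _ Z: fires at position(s) 9: sazodadozdik
surface: sazodadozdik


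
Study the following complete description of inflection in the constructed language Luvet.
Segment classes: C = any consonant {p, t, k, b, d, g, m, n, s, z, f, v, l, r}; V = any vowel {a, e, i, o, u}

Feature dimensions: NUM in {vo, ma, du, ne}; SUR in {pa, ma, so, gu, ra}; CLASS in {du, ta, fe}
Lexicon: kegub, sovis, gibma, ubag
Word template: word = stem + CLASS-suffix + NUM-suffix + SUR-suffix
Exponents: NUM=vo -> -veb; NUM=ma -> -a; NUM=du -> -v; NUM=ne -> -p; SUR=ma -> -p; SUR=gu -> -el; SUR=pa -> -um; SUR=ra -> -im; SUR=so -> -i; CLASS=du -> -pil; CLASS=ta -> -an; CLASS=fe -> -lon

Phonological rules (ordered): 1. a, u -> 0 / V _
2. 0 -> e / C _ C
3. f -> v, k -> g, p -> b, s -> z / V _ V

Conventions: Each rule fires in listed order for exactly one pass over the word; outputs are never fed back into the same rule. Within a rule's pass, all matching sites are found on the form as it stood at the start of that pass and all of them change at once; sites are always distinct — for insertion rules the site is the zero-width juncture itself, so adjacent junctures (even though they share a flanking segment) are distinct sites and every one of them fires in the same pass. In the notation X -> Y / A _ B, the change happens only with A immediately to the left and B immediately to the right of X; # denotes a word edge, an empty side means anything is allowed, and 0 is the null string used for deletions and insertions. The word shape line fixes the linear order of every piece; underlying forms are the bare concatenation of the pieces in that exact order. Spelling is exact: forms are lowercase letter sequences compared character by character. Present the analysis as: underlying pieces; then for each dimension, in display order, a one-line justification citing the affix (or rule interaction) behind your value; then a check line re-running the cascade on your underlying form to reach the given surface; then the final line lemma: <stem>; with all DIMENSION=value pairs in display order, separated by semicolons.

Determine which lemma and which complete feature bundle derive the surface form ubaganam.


underlying: ubag-an-a-um
NUM=ma - signalled by the affix -a
SUR=pa - signalled by the affix -um
CLASS=ta - signalled by the affix -an
check: ubaganaum -> ubaganam -> ubaganam -> ubaganam
lemma: ubag; NUM=ma; SUR=pa; CLASS=ta


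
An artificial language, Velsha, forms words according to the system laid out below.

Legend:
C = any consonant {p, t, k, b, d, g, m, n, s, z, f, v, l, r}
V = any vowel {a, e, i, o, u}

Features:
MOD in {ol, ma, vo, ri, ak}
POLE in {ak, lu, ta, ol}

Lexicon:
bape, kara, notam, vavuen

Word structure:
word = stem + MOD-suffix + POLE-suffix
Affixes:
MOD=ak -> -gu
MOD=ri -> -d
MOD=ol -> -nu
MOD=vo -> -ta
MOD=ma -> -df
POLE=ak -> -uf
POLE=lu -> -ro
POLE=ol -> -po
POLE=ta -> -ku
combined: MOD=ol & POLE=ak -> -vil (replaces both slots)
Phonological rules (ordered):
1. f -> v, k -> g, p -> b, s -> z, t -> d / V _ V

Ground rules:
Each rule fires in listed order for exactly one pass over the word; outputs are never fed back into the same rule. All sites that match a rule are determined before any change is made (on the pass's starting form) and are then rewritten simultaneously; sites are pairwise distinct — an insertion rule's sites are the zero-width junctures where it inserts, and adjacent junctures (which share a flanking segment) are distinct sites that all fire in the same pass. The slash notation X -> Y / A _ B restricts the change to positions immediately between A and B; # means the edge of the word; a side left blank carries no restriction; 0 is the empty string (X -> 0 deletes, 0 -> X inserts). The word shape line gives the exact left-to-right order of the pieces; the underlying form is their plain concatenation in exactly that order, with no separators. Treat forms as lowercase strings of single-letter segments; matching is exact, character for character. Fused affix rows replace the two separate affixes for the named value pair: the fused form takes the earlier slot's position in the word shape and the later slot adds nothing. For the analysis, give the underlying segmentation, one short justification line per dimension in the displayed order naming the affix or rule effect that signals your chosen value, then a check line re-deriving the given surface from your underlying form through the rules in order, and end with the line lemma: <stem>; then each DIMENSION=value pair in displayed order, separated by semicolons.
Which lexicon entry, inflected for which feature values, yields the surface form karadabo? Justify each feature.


underlying: kara-ta-po
MOD=vo - signalled by the affix -ta
POLE=ol - signalled by the affix -po
check: karatapo -> karadabo
lemma: kara; MOD=vo; POLE=ol


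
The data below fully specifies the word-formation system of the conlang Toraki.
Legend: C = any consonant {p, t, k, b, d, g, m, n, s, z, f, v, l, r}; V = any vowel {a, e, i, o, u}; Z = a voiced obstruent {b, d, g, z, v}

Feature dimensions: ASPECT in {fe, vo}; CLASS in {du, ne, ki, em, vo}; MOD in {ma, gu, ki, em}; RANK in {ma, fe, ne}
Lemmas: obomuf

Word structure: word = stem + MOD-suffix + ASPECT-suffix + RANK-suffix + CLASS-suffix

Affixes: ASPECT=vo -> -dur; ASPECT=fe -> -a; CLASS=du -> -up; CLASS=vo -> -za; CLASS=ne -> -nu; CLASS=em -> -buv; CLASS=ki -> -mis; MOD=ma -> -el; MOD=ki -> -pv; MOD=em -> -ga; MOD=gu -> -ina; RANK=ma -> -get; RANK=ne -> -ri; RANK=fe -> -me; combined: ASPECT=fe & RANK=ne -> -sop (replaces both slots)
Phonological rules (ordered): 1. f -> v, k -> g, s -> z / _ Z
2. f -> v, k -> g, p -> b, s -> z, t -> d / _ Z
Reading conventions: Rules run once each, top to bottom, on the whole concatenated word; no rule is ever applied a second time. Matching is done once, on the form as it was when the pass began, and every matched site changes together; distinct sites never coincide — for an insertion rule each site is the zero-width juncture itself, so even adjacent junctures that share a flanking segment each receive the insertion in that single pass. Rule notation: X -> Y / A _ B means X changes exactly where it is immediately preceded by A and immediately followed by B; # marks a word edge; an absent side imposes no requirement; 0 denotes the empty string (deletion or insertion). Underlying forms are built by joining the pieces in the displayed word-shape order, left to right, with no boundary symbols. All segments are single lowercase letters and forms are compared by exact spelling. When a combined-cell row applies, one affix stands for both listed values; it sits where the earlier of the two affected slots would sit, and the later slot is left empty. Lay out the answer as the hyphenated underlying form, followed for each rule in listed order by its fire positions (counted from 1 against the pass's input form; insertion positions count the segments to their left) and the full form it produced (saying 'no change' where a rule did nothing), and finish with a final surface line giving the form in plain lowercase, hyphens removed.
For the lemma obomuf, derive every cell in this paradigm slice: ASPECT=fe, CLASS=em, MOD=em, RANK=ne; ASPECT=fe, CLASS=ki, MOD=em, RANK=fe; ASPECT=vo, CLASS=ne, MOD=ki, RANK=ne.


cell ASPECT=fe, CLASS=em, MOD=em, RANK=ne:
underlying: obomuf-ga-sop-buv
1. f -> v, k -> g, s -> z / _ Z: fires at position(s) 6: obomuvgasopbuv
2. f -> v, k -> g, p -> b, s -> z, t -> d / _ Z: fires at position(s) 11: obomuvgasobbuv
surface: obomuvgasobbuv

cell ASPECT=fe, CLASS=ki, MOD=em, RANK=fe:
underlying: obomuf-ga-a-me-mis
1. f -> v, k -> g, s -> z / _ Z: fires at position(s) 6: obomuvgaamemis
2. f -> v, k -> g, p -> b, s -> z, t -> d / _ Z: no change
surface: obomuvgaamemis

cell ASPECT=vo, CLASS=ne, MOD=ki, RANK=ne:
underlying: obomuf-pv-dur-ri-nu
1. f -> v, k -> g, s -> z / _ Z: no change
2. f -> v, k -> g, p -> b, s -> z, t -> d / _ Z: fires at position(s) 7: obomufbvdurrinu
surface: obomufbvdurrinu


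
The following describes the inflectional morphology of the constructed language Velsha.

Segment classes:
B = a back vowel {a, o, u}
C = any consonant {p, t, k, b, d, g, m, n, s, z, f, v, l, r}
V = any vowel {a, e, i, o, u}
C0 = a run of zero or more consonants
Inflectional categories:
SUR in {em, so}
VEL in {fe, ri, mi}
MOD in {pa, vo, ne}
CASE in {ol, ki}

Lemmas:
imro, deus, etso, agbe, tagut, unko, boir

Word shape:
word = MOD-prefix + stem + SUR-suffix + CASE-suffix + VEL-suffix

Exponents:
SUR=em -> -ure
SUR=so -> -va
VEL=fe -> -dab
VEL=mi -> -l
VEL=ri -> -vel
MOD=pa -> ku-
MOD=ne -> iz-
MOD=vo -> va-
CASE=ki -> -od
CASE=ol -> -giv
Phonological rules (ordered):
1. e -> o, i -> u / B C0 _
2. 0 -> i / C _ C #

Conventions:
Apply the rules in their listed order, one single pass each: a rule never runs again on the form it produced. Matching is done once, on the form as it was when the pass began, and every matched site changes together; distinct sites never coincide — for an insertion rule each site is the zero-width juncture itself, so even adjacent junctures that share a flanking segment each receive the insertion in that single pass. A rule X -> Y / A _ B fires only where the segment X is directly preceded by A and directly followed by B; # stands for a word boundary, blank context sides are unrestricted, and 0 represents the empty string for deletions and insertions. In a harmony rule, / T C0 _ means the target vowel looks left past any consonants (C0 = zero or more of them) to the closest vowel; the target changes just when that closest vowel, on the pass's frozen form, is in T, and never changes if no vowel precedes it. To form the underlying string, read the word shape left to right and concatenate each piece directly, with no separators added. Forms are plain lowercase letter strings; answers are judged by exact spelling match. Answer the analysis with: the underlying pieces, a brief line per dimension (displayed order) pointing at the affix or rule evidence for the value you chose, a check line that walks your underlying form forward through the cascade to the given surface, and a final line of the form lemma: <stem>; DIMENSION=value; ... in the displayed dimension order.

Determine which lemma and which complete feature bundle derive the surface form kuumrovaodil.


underlying: ku-imro-va-od-l
SUR=so - signalled by the affix -va
VEL=mi - signalled by the affix -l
MOD=pa - signalled by the affix ku-
CASE=ki - signalled by the affix -od
check: kuimrovaodl -> kuumrovaodl -> kuumrovaodil
lemma: imro; SUR=so; VEL=mi; MOD=pa; CASE=ki


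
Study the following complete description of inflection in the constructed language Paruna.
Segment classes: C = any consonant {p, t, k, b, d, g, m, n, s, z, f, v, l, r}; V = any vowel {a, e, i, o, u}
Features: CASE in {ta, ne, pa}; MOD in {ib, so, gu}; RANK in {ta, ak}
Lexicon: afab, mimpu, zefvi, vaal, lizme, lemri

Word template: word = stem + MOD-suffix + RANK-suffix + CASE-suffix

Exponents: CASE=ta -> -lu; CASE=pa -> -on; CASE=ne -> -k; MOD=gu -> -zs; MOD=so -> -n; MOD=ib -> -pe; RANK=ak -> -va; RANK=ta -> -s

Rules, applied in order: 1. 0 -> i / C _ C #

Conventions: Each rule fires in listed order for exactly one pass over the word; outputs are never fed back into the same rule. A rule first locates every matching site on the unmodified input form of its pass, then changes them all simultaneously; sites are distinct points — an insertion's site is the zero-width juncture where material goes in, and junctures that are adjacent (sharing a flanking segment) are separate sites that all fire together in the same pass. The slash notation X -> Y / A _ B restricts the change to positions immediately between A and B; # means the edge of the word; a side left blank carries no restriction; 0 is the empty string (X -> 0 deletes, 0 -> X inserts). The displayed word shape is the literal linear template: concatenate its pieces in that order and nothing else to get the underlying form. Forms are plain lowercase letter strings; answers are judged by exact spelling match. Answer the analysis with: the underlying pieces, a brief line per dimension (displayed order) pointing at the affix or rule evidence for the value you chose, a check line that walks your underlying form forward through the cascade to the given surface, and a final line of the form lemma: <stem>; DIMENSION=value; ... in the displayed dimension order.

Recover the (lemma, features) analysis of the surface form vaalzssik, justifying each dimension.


underlying: vaal-zs-s-k
CASE=ne - signalled by the affix -k
MOD=gu - signalled by the affix -zs
RANK=ta - signalled by the affix -s
check: vaalzssk -> vaalzssik
lemma: vaal; CASE=ne; MOD=gu; RANK=ta
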